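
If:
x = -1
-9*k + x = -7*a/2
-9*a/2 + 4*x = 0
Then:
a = -8/9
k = -37/81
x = -1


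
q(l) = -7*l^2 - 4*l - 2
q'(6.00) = -88.00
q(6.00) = -278.00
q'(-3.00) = 38.00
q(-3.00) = -53.00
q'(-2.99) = 37.86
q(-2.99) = -52.62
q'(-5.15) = 68.10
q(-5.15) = -167.06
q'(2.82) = -43.48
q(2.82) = -68.95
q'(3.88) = -58.32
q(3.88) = -122.90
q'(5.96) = -87.44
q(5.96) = -274.49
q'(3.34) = -50.76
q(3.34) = -93.45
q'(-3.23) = 41.22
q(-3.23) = -62.11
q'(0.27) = -7.78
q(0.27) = -3.59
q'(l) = -14*l - 4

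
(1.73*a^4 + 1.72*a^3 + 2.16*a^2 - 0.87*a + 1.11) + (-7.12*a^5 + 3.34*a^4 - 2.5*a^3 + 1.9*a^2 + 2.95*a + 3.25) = -7.12*a^5 + 5.07*a^4 - 0.78*a^3 + 4.06*a^2 + 2.08*a + 4.36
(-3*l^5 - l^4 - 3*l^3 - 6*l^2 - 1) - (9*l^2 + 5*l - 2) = -3*l^5 - l^4 - 3*l^3 - 15*l^2 - 5*l + 1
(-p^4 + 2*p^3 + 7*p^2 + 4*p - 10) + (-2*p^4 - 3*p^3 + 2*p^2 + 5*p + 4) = -3*p^4 - p^3 + 9*p^2 + 9*p - 6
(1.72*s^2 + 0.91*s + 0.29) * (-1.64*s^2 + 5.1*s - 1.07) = -2.8208*s^4 + 7.2796*s^3 + 2.325*s^2 + 0.5053*s - 0.3103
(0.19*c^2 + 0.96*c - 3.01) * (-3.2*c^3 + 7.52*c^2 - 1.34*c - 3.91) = -0.608*c^5 - 1.6432*c^4 + 16.5966*c^3 - 24.6645*c^2 + 0.2798*c + 11.7691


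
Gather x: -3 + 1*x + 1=x - 2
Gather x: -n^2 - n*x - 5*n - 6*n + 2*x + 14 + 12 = -n^2 - 11*n + x*(2 - n) + 26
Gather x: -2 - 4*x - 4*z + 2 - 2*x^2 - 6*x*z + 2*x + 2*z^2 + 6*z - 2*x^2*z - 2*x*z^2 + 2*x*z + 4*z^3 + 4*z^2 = x^2*(-2*z - 2) + x*(-2*z^2 - 4*z - 2) + 4*z^3 + 6*z^2 + 2*z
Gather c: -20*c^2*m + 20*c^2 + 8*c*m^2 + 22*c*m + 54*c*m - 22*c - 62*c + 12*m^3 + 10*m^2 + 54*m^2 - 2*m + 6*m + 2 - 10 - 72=c^2*(20 - 20*m) + c*(8*m^2 + 76*m - 84) + 12*m^3 + 64*m^2 + 4*m - 80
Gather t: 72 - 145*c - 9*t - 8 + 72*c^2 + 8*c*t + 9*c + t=72*c^2 - 136*c + t*(8*c - 8) + 64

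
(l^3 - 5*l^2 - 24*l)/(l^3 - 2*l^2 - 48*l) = (l + 3)/(l + 6)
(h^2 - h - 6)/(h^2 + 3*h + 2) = (h - 3)/(h + 1)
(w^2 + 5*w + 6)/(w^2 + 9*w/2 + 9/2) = 2*(w + 2)/(2*w + 3)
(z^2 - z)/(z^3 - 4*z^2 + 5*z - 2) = z/(z^2 - 3*z + 2)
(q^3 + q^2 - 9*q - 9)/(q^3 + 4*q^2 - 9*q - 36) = (q + 1)/(q + 4)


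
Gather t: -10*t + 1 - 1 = -10*t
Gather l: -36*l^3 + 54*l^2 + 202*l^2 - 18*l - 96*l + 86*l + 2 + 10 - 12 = -36*l^3 + 256*l^2 - 28*l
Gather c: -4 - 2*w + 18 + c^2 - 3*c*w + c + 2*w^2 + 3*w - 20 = c^2 + c*(1 - 3*w) + 2*w^2 + w - 6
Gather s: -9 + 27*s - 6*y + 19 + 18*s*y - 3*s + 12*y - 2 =s*(18*y + 24) + 6*y + 8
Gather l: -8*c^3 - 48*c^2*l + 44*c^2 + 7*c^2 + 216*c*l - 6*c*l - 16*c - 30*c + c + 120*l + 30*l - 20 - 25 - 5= -8*c^3 + 51*c^2 - 45*c + l*(-48*c^2 + 210*c + 150) - 50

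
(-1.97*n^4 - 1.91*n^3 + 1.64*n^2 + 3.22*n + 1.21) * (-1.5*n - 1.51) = 2.955*n^5 + 5.8397*n^4 + 0.4241*n^3 - 7.3064*n^2 - 6.6772*n - 1.8271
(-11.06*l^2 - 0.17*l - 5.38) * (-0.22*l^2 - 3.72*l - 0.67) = 2.4332*l^4 + 41.1806*l^3 + 9.2262*l^2 + 20.1275*l + 3.6046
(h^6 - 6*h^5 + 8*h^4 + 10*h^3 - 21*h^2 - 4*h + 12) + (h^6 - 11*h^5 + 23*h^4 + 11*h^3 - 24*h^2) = 2*h^6 - 17*h^5 + 31*h^4 + 21*h^3 - 45*h^2 - 4*h + 12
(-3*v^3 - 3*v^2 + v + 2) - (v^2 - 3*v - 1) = -3*v^3 - 4*v^2 + 4*v + 3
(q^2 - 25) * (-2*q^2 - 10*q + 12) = -2*q^4 - 10*q^3 + 62*q^2 + 250*q - 300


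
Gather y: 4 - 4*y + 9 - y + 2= 15 - 5*y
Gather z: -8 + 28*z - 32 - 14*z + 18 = 14*z - 22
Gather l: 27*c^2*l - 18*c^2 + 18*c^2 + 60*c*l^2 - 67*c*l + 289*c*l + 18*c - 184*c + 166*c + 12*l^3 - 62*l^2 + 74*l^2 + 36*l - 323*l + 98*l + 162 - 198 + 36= 12*l^3 + l^2*(60*c + 12) + l*(27*c^2 + 222*c - 189)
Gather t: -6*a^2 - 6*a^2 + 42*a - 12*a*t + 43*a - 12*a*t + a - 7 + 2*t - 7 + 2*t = -12*a^2 + 86*a + t*(4 - 24*a) - 14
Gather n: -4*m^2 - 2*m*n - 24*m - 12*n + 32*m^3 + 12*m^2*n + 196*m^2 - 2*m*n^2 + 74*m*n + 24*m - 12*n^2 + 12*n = 32*m^3 + 192*m^2 + n^2*(-2*m - 12) + n*(12*m^2 + 72*m)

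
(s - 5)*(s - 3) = s^2 - 8*s + 15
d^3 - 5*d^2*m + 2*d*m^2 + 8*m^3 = (d - 4*m)*(d - 2*m)*(d + m)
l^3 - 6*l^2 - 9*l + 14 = (l - 7)*(l - 1)*(l + 2)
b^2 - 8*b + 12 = (b - 6)*(b - 2)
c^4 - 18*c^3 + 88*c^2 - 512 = (c - 8)^2*(c - 4)*(c + 2)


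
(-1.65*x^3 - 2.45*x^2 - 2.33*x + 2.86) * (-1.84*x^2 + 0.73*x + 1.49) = 3.036*x^5 + 3.3035*x^4 + 0.0402000000000005*x^3 - 10.6138*x^2 - 1.3839*x + 4.2614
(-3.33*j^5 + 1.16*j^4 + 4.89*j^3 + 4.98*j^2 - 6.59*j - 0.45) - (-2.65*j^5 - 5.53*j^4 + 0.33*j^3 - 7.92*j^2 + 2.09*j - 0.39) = -0.68*j^5 + 6.69*j^4 + 4.56*j^3 + 12.9*j^2 - 8.68*j - 0.06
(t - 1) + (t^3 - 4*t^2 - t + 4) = t^3 - 4*t^2 + 3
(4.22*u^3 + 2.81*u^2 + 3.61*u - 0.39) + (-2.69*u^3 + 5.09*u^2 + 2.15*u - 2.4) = 1.53*u^3 + 7.9*u^2 + 5.76*u - 2.79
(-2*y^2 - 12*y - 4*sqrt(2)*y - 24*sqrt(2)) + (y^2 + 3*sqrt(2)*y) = -y^2 - 12*y - sqrt(2)*y - 24*sqrt(2)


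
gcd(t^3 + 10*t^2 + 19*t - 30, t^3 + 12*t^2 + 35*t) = t + 5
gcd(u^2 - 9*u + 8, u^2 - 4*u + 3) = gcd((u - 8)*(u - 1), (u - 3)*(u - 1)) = u - 1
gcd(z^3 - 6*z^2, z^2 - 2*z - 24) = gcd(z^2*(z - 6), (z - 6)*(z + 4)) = z - 6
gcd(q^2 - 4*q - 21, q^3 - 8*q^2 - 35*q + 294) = q - 7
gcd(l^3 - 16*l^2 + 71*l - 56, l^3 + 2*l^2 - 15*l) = 1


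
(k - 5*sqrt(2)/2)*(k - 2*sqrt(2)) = k^2 - 9*sqrt(2)*k/2 + 10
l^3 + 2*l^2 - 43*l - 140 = (l - 7)*(l + 4)*(l + 5)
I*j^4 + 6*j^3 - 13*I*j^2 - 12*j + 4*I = (j - 2*I)^2*(j - I)*(I*j + 1)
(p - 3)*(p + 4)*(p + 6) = p^3 + 7*p^2 - 6*p - 72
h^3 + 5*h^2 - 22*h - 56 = (h - 4)*(h + 2)*(h + 7)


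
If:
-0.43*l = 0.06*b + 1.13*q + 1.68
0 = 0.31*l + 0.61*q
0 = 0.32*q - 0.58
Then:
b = -36.58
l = -3.57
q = 1.81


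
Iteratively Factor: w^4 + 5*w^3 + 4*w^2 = (w + 1)*(w^3 + 4*w^2) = w*(w + 1)*(w^2 + 4*w) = w*(w + 1)*(w + 4)*(w)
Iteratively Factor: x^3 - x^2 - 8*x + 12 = (x + 3)*(x^2 - 4*x + 4) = (x - 2)*(x + 3)*(x - 2)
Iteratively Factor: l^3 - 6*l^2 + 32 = (l - 4)*(l^2 - 2*l - 8) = (l - 4)*(l + 2)*(l - 4)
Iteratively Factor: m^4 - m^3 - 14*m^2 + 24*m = (m - 3)*(m^3 + 2*m^2 - 8*m) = m*(m - 3)*(m^2 + 2*m - 8) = m*(m - 3)*(m + 4)*(m - 2)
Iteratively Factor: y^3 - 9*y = (y)*(y^2 - 9) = y*(y - 3)*(y + 3)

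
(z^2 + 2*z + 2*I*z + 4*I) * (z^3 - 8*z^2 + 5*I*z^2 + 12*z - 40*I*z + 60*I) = z^5 - 6*z^4 + 7*I*z^4 - 14*z^3 - 42*I*z^3 + 84*z^2 - 28*I*z^2 + 40*z + 168*I*z - 240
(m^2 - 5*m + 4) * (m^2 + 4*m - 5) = m^4 - m^3 - 21*m^2 + 41*m - 20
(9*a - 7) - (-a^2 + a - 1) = a^2 + 8*a - 6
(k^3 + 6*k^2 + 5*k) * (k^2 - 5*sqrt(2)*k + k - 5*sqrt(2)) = k^5 - 5*sqrt(2)*k^4 + 7*k^4 - 35*sqrt(2)*k^3 + 11*k^3 - 55*sqrt(2)*k^2 + 5*k^2 - 25*sqrt(2)*k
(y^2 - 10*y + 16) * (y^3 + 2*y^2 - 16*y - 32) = y^5 - 8*y^4 - 20*y^3 + 160*y^2 + 64*y - 512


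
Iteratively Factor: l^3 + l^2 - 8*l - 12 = (l - 3)*(l^2 + 4*l + 4) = (l - 3)*(l + 2)*(l + 2)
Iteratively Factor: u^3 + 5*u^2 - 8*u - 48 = (u - 3)*(u^2 + 8*u + 16) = (u - 3)*(u + 4)*(u + 4)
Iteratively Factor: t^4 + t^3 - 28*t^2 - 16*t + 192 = (t + 4)*(t^3 - 3*t^2 - 16*t + 48) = (t - 3)*(t + 4)*(t^2 - 16) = (t - 4)*(t - 3)*(t + 4)*(t + 4)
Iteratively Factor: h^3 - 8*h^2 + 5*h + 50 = (h - 5)*(h^2 - 3*h - 10) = (h - 5)*(h + 2)*(h - 5)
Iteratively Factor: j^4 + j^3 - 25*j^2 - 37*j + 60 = (j + 4)*(j^3 - 3*j^2 - 13*j + 15) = (j + 3)*(j + 4)*(j^2 - 6*j + 5) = (j - 1)*(j + 3)*(j + 4)*(j - 5)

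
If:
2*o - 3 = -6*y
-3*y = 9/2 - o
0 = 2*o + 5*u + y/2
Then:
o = 3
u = -23/20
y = -1/2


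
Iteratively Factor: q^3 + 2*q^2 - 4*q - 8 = (q + 2)*(q^2 - 4) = (q - 2)*(q + 2)*(q + 2)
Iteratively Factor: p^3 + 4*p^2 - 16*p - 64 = (p - 4)*(p^2 + 8*p + 16) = (p - 4)*(p + 4)*(p + 4)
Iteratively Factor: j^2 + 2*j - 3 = (j - 1)*(j + 3)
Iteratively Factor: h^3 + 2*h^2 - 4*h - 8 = (h + 2)*(h^2 - 4) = (h - 2)*(h + 2)*(h + 2)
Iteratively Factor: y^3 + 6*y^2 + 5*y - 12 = (y + 3)*(y^2 + 3*y - 4) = (y + 3)*(y + 4)*(y - 1)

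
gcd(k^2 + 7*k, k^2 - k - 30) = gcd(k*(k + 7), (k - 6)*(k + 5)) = 1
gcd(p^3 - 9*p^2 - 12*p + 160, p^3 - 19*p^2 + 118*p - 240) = p^2 - 13*p + 40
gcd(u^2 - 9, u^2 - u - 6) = u - 3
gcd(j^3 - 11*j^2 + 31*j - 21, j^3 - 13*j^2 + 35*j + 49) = j - 7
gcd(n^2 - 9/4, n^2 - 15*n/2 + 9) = n - 3/2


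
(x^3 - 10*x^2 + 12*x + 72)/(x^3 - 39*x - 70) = (x^2 - 12*x + 36)/(x^2 - 2*x - 35)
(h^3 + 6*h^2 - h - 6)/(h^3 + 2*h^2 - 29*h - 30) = (h - 1)/(h - 5)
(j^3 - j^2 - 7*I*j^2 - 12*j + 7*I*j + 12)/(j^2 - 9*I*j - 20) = (j^2 - j*(1 + 3*I) + 3*I)/(j - 5*I)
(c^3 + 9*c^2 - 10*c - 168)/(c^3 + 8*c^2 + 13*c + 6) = (c^2 + 3*c - 28)/(c^2 + 2*c + 1)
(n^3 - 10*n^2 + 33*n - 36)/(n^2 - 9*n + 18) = (n^2 - 7*n + 12)/(n - 6)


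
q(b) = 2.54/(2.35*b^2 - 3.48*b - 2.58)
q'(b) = 2.54*(3.48 - 4.7*b)/(2.35*b^2 - 3.48*b - 2.58)^2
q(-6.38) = 0.02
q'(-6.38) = 0.01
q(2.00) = -18.14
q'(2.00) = -767.18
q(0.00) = -0.98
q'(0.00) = 1.33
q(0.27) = -0.76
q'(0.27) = 0.50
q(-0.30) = -1.92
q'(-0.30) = 7.08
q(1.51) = -1.03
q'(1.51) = -1.50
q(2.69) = 0.50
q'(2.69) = -0.91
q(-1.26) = 0.46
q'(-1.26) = 0.78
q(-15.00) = 0.00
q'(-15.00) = 0.00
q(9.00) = 0.02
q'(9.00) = -0.00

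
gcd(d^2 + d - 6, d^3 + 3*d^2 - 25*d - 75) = d + 3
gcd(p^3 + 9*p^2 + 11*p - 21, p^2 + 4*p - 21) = p + 7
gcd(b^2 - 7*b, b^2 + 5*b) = b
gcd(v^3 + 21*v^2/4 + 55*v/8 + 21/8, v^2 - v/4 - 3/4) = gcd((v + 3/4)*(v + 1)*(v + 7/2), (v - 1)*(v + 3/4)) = v + 3/4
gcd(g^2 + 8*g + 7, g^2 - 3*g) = 1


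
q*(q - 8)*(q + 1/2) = q^3 - 15*q^2/2 - 4*q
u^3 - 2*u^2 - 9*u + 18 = (u - 3)*(u - 2)*(u + 3)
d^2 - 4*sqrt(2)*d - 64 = (d - 8*sqrt(2))*(d + 4*sqrt(2))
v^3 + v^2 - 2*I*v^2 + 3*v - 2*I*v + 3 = (v + 1)*(v - 3*I)*(v + I)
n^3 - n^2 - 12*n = n*(n - 4)*(n + 3)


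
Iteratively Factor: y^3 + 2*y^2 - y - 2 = (y + 1)*(y^2 + y - 2) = (y - 1)*(y + 1)*(y + 2)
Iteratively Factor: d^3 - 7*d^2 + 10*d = (d)*(d^2 - 7*d + 10) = d*(d - 2)*(d - 5)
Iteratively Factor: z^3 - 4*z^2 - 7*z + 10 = (z - 5)*(z^2 + z - 2) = (z - 5)*(z + 2)*(z - 1)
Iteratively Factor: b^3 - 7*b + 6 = (b - 1)*(b^2 + b - 6) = (b - 2)*(b - 1)*(b + 3)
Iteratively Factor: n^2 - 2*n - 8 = (n - 4)*(n + 2)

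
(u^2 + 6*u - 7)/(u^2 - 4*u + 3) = (u + 7)/(u - 3)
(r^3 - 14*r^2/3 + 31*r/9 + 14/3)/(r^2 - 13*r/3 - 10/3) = (r^2 - 16*r/3 + 7)/(r - 5)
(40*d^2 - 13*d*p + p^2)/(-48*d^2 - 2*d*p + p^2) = (-5*d + p)/(6*d + p)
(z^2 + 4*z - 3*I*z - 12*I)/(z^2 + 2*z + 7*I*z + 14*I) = (z^2 + z*(4 - 3*I) - 12*I)/(z^2 + z*(2 + 7*I) + 14*I)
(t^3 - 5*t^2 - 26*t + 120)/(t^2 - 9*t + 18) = (t^2 + t - 20)/(t - 3)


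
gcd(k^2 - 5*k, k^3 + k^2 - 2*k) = k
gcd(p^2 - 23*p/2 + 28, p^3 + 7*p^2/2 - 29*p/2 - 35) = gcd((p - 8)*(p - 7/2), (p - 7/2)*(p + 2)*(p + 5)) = p - 7/2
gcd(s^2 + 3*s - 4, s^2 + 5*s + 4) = s + 4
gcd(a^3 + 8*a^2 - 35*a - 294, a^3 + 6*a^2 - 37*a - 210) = a^2 + a - 42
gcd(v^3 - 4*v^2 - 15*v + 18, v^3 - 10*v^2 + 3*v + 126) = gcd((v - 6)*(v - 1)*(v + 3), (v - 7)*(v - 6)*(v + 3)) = v^2 - 3*v - 18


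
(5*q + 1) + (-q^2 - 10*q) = -q^2 - 5*q + 1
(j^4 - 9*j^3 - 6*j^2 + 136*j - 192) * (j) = j^5 - 9*j^4 - 6*j^3 + 136*j^2 - 192*j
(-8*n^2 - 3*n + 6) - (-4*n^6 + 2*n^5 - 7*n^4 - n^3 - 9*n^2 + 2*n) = 4*n^6 - 2*n^5 + 7*n^4 + n^3 + n^2 - 5*n + 6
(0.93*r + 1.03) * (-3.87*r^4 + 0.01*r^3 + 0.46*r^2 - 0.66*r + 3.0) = -3.5991*r^5 - 3.9768*r^4 + 0.4381*r^3 - 0.14*r^2 + 2.1102*r + 3.09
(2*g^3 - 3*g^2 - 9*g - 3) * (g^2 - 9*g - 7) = 2*g^5 - 21*g^4 + 4*g^3 + 99*g^2 + 90*g + 21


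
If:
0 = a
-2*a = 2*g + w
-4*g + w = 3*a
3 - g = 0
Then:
No Solution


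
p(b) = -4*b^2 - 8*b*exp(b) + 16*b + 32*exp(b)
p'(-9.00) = 88.01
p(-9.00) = -467.99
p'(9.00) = -389004.03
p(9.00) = -324303.36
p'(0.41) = 43.94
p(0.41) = 49.16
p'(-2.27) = 38.52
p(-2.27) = -51.75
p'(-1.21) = 35.72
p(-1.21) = -12.79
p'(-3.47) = 45.37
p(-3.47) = -101.82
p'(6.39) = -16194.75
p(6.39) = -11453.87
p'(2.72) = 28.24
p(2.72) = 169.37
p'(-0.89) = 35.90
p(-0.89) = -1.34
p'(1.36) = 56.24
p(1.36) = 96.65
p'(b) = -8*b*exp(b) - 8*b + 24*exp(b) + 16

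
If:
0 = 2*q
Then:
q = 0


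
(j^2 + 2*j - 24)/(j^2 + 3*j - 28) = (j + 6)/(j + 7)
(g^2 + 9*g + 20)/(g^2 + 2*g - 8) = (g + 5)/(g - 2)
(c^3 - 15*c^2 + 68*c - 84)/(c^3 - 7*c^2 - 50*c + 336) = (c^2 - 9*c + 14)/(c^2 - c - 56)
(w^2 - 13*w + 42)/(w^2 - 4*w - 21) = (w - 6)/(w + 3)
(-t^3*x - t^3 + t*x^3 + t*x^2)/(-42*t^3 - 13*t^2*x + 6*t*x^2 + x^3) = t*(t^2*x + t^2 - x^3 - x^2)/(42*t^3 + 13*t^2*x - 6*t*x^2 - x^3)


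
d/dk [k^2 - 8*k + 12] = 2*k - 8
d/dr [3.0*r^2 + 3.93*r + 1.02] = 6.0*r + 3.93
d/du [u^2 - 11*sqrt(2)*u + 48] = 2*u - 11*sqrt(2)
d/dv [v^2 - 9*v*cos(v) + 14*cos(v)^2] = 9*v*sin(v) + 2*v - 14*sin(2*v) - 9*cos(v)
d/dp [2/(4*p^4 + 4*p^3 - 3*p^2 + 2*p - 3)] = 4*(-8*p^3 - 6*p^2 + 3*p - 1)/(4*p^4 + 4*p^3 - 3*p^2 + 2*p - 3)^2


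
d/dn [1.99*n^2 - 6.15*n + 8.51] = 3.98*n - 6.15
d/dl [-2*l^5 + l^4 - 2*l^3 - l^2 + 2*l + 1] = -10*l^4 + 4*l^3 - 6*l^2 - 2*l + 2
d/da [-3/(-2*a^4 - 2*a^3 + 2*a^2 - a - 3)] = 3*(-8*a^3 - 6*a^2 + 4*a - 1)/(2*a^4 + 2*a^3 - 2*a^2 + a + 3)^2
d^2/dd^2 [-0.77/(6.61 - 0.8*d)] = 0.9856/(0.8*d - 6.61)^3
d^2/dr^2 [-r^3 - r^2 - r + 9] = -6*r - 2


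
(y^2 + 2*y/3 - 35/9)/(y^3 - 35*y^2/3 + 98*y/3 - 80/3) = (y + 7/3)/(y^2 - 10*y + 16)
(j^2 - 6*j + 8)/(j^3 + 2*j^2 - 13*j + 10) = (j - 4)/(j^2 + 4*j - 5)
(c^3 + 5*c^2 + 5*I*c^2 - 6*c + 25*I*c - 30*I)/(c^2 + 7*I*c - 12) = (c^3 + 5*c^2*(1 + I) + c*(-6 + 25*I) - 30*I)/(c^2 + 7*I*c - 12)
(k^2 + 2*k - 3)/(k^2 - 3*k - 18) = (k - 1)/(k - 6)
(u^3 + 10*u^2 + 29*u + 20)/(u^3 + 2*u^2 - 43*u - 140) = (u + 1)/(u - 7)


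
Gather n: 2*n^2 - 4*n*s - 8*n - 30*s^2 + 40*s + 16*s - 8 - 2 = 2*n^2 + n*(-4*s - 8) - 30*s^2 + 56*s - 10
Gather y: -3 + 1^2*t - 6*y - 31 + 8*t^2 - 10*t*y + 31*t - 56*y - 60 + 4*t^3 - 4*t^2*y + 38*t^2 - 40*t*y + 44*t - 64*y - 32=4*t^3 + 46*t^2 + 76*t + y*(-4*t^2 - 50*t - 126) - 126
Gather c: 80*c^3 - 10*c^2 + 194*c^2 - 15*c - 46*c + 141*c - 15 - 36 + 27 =80*c^3 + 184*c^2 + 80*c - 24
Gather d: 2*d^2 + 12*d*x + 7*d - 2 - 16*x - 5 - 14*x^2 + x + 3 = 2*d^2 + d*(12*x + 7) - 14*x^2 - 15*x - 4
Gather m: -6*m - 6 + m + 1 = -5*m - 5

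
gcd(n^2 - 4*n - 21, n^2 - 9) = n + 3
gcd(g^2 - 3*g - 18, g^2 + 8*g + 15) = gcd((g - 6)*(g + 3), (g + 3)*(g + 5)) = g + 3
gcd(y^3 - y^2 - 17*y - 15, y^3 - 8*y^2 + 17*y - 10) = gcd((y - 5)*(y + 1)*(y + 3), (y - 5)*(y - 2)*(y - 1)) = y - 5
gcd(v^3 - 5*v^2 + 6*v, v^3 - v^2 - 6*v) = v^2 - 3*v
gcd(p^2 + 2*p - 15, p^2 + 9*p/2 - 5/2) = p + 5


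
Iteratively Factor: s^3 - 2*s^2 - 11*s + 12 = (s - 1)*(s^2 - s - 12) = (s - 4)*(s - 1)*(s + 3)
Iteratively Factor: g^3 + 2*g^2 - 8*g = (g)*(g^2 + 2*g - 8) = g*(g - 2)*(g + 4)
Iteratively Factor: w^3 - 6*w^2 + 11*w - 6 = (w - 2)*(w^2 - 4*w + 3) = (w - 2)*(w - 1)*(w - 3)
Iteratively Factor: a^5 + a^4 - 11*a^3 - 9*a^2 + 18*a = (a + 2)*(a^4 - a^3 - 9*a^2 + 9*a) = (a - 3)*(a + 2)*(a^3 + 2*a^2 - 3*a) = (a - 3)*(a + 2)*(a + 3)*(a^2 - a) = (a - 3)*(a - 1)*(a + 2)*(a + 3)*(a)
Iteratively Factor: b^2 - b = (b - 1)*(b)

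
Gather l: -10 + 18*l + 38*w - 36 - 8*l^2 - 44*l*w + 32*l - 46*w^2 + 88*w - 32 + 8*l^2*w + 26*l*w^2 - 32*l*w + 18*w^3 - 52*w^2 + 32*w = l^2*(8*w - 8) + l*(26*w^2 - 76*w + 50) + 18*w^3 - 98*w^2 + 158*w - 78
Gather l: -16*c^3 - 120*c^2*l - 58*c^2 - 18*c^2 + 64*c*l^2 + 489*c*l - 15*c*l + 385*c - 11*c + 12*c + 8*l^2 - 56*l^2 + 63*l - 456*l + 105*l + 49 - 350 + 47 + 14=-16*c^3 - 76*c^2 + 386*c + l^2*(64*c - 48) + l*(-120*c^2 + 474*c - 288) - 240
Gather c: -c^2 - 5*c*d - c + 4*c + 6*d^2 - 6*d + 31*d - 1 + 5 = -c^2 + c*(3 - 5*d) + 6*d^2 + 25*d + 4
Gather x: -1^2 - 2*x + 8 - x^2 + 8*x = -x^2 + 6*x + 7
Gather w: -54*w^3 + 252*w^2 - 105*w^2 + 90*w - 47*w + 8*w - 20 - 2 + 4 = -54*w^3 + 147*w^2 + 51*w - 18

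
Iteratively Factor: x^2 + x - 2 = (x - 1)*(x + 2)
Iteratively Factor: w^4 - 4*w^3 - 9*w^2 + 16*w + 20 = (w + 2)*(w^3 - 6*w^2 + 3*w + 10) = (w - 2)*(w + 2)*(w^2 - 4*w - 5) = (w - 2)*(w + 1)*(w + 2)*(w - 5)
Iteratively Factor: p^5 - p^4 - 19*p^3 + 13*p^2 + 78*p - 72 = (p + 3)*(p^4 - 4*p^3 - 7*p^2 + 34*p - 24) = (p + 3)^2*(p^3 - 7*p^2 + 14*p - 8) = (p - 2)*(p + 3)^2*(p^2 - 5*p + 4) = (p - 2)*(p - 1)*(p + 3)^2*(p - 4)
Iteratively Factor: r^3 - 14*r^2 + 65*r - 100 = (r - 4)*(r^2 - 10*r + 25) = (r - 5)*(r - 4)*(r - 5)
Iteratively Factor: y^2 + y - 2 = (y - 1)*(y + 2)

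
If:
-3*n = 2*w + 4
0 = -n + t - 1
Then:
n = -2*w/3 - 4/3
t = -2*w/3 - 1/3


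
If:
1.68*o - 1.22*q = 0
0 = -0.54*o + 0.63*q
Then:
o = 0.00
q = 0.00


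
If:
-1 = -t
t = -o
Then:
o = -1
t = 1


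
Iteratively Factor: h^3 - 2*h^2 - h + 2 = (h + 1)*(h^2 - 3*h + 2) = (h - 2)*(h + 1)*(h - 1)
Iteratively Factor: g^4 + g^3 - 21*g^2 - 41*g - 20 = (g + 4)*(g^3 - 3*g^2 - 9*g - 5) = (g + 1)*(g + 4)*(g^2 - 4*g - 5) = (g - 5)*(g + 1)*(g + 4)*(g + 1)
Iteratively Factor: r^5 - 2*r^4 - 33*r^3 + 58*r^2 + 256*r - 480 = (r + 4)*(r^4 - 6*r^3 - 9*r^2 + 94*r - 120) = (r + 4)^2*(r^3 - 10*r^2 + 31*r - 30) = (r - 2)*(r + 4)^2*(r^2 - 8*r + 15) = (r - 5)*(r - 2)*(r + 4)^2*(r - 3)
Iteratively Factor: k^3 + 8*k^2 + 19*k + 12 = (k + 3)*(k^2 + 5*k + 4) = (k + 1)*(k + 3)*(k + 4)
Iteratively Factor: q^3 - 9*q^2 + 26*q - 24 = (q - 3)*(q^2 - 6*q + 8) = (q - 3)*(q - 2)*(q - 4)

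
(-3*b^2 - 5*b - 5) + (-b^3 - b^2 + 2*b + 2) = -b^3 - 4*b^2 - 3*b - 3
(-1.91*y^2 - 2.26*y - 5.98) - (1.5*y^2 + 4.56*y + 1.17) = -3.41*y^2 - 6.82*y - 7.15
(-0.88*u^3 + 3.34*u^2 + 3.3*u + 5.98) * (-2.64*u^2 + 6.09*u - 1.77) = 2.3232*u^5 - 14.1768*u^4 + 13.1862*u^3 - 1.602*u^2 + 30.5772*u - 10.5846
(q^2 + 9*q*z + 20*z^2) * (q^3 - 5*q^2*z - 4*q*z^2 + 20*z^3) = q^5 + 4*q^4*z - 29*q^3*z^2 - 116*q^2*z^3 + 100*q*z^4 + 400*z^5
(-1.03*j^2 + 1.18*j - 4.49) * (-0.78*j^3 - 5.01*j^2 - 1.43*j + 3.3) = 0.8034*j^5 + 4.2399*j^4 - 0.936699999999999*j^3 + 17.4085*j^2 + 10.3147*j - 14.817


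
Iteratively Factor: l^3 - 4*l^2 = (l)*(l^2 - 4*l) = l^2*(l - 4)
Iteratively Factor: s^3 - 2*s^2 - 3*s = (s + 1)*(s^2 - 3*s) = (s - 3)*(s + 1)*(s)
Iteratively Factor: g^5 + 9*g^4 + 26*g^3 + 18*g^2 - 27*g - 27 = (g + 3)*(g^4 + 6*g^3 + 8*g^2 - 6*g - 9) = (g + 1)*(g + 3)*(g^3 + 5*g^2 + 3*g - 9) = (g + 1)*(g + 3)^2*(g^2 + 2*g - 3) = (g - 1)*(g + 1)*(g + 3)^2*(g + 3)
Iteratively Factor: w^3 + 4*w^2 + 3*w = (w + 1)*(w^2 + 3*w) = w*(w + 1)*(w + 3)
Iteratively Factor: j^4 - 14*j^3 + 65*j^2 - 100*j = (j - 5)*(j^3 - 9*j^2 + 20*j) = (j - 5)*(j - 4)*(j^2 - 5*j) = (j - 5)^2*(j - 4)*(j)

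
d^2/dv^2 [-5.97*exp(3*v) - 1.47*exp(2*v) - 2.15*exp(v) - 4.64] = (-53.73*exp(2*v) - 5.88*exp(v) - 2.15)*exp(v)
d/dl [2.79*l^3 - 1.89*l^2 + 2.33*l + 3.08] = 8.37*l^2 - 3.78*l + 2.33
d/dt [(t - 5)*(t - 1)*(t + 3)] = 3*t^2 - 6*t - 13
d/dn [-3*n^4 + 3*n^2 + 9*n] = -12*n^3 + 6*n + 9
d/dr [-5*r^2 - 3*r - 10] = -10*r - 3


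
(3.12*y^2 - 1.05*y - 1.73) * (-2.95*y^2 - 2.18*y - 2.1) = -9.204*y^4 - 3.7041*y^3 + 0.8405*y^2 + 5.9764*y + 3.633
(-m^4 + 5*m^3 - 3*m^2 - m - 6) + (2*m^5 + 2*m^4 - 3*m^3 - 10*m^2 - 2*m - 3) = 2*m^5 + m^4 + 2*m^3 - 13*m^2 - 3*m - 9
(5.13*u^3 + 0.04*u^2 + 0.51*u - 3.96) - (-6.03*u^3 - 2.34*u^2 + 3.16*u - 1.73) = 11.16*u^3 + 2.38*u^2 - 2.65*u - 2.23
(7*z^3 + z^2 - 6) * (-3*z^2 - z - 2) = -21*z^5 - 10*z^4 - 15*z^3 + 16*z^2 + 6*z + 12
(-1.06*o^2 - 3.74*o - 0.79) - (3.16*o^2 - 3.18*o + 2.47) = -4.22*o^2 - 0.56*o - 3.26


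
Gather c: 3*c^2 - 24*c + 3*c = 3*c^2 - 21*c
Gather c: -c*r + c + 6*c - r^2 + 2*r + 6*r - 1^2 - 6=c*(7 - r) - r^2 + 8*r - 7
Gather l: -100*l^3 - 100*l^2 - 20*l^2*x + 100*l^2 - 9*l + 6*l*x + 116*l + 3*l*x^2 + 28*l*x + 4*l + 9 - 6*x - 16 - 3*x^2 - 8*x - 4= -100*l^3 - 20*l^2*x + l*(3*x^2 + 34*x + 111) - 3*x^2 - 14*x - 11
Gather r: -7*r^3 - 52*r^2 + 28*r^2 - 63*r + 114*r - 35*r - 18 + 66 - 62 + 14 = -7*r^3 - 24*r^2 + 16*r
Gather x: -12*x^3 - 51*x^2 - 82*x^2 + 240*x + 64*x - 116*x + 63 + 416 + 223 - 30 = -12*x^3 - 133*x^2 + 188*x + 672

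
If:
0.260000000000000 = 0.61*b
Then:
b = 0.43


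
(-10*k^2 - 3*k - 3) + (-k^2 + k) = -11*k^2 - 2*k - 3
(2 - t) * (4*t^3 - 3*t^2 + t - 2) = -4*t^4 + 11*t^3 - 7*t^2 + 4*t - 4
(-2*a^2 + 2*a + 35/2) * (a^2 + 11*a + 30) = -2*a^4 - 20*a^3 - 41*a^2/2 + 505*a/2 + 525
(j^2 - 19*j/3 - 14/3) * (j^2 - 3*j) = j^4 - 28*j^3/3 + 43*j^2/3 + 14*j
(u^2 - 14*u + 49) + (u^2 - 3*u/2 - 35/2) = 2*u^2 - 31*u/2 + 63/2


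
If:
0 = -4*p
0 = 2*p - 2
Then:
No Solution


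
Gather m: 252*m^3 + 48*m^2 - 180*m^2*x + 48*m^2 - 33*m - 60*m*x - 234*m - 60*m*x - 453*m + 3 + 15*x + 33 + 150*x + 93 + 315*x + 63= 252*m^3 + m^2*(96 - 180*x) + m*(-120*x - 720) + 480*x + 192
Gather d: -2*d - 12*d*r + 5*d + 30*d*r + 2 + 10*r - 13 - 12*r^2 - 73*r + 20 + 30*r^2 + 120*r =d*(18*r + 3) + 18*r^2 + 57*r + 9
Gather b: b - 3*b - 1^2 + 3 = 2 - 2*b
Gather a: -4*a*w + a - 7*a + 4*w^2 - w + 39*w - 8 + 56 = a*(-4*w - 6) + 4*w^2 + 38*w + 48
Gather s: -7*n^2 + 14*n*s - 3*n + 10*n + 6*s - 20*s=-7*n^2 + 7*n + s*(14*n - 14)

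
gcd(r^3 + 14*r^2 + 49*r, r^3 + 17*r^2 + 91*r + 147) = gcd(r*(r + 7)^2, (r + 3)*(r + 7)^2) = r^2 + 14*r + 49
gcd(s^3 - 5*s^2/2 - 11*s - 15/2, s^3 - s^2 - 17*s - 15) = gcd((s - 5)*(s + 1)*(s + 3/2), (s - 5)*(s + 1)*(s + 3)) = s^2 - 4*s - 5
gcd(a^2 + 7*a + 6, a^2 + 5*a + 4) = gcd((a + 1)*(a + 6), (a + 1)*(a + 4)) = a + 1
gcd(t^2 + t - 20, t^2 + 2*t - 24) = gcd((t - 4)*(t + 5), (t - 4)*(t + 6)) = t - 4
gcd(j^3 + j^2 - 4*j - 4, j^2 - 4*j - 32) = 1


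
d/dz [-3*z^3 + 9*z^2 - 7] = 9*z*(2 - z)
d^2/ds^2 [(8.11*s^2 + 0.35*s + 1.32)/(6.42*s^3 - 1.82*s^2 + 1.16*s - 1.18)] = (668.530007999999*s^6 + 86.5544400000001*s^5 + 265.949784*s^4 + 644.7084*s^3 + 12.531336*s^2 + 38.768088*s + 21.425608)/(264.609288*s^9 - 225.041544*s^8 + 207.229896*s^7 - 233.258048*s^6 + 120.16896*s^5 - 71.799048*s^4 + 43.325816*s^3 - 12.365928*s^2 + 4.845552*s - 1.643032)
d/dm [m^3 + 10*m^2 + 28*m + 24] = 3*m^2 + 20*m + 28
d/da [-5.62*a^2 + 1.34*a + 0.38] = 1.34 - 11.24*a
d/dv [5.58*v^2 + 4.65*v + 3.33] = 11.16*v + 4.65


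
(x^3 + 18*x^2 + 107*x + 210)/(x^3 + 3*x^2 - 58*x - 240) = (x + 7)/(x - 8)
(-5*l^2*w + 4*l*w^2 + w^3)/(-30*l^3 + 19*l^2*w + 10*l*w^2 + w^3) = w/(6*l + w)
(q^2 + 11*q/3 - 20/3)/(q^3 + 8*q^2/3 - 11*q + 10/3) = (3*q - 4)/(3*q^2 - 7*q + 2)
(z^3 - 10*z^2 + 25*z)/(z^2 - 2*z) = (z^2 - 10*z + 25)/(z - 2)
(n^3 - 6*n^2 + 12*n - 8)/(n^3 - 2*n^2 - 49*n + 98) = (n^2 - 4*n + 4)/(n^2 - 49)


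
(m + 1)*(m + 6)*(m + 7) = m^3 + 14*m^2 + 55*m + 42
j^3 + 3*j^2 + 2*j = j*(j + 1)*(j + 2)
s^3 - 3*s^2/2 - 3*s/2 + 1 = (s - 2)*(s - 1/2)*(s + 1)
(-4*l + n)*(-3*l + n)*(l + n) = 12*l^3 + 5*l^2*n - 6*l*n^2 + n^3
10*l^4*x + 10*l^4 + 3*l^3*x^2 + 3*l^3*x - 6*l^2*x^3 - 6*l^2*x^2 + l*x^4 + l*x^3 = (-5*l + x)*(-2*l + x)*(l + x)*(l*x + l)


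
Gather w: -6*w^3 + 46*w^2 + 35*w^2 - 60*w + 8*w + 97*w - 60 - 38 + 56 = -6*w^3 + 81*w^2 + 45*w - 42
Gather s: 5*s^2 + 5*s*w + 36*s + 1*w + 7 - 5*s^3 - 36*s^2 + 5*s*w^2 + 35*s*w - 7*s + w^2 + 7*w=-5*s^3 - 31*s^2 + s*(5*w^2 + 40*w + 29) + w^2 + 8*w + 7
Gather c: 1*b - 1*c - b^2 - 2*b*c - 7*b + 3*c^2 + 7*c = -b^2 - 6*b + 3*c^2 + c*(6 - 2*b)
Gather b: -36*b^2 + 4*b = -36*b^2 + 4*b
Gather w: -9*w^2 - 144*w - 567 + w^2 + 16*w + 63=-8*w^2 - 128*w - 504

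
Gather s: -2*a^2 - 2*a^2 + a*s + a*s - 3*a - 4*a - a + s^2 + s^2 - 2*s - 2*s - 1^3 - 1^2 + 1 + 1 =-4*a^2 - 8*a + 2*s^2 + s*(2*a - 4)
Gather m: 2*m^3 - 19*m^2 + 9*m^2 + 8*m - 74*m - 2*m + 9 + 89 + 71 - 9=2*m^3 - 10*m^2 - 68*m + 160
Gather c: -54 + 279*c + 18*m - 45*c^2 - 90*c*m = -45*c^2 + c*(279 - 90*m) + 18*m - 54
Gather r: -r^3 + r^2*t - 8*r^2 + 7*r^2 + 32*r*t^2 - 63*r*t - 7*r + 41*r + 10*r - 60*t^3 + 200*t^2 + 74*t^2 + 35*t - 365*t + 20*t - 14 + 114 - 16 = -r^3 + r^2*(t - 1) + r*(32*t^2 - 63*t + 44) - 60*t^3 + 274*t^2 - 310*t + 84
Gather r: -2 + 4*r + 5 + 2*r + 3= 6*r + 6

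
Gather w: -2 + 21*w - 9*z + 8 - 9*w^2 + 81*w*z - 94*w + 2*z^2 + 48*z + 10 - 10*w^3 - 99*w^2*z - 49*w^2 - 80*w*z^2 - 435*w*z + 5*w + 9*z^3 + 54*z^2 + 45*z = -10*w^3 + w^2*(-99*z - 58) + w*(-80*z^2 - 354*z - 68) + 9*z^3 + 56*z^2 + 84*z + 16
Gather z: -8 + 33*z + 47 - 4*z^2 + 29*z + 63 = -4*z^2 + 62*z + 102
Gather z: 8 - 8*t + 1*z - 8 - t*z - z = -t*z - 8*t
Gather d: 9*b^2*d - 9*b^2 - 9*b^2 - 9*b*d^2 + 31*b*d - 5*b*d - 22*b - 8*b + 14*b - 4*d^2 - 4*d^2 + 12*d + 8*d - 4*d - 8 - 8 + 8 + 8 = -18*b^2 - 16*b + d^2*(-9*b - 8) + d*(9*b^2 + 26*b + 16)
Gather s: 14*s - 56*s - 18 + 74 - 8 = 48 - 42*s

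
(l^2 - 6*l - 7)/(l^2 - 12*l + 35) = (l + 1)/(l - 5)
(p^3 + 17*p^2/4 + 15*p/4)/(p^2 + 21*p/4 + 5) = p*(p + 3)/(p + 4)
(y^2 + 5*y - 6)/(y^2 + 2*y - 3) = (y + 6)/(y + 3)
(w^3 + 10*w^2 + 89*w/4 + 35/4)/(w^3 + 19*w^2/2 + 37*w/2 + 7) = (w + 5/2)/(w + 2)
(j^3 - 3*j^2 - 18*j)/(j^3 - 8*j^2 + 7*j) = (j^2 - 3*j - 18)/(j^2 - 8*j + 7)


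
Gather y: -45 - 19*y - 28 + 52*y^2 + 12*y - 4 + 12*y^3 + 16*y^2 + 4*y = 12*y^3 + 68*y^2 - 3*y - 77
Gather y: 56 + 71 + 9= 136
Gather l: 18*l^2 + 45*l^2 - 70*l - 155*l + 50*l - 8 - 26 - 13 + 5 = 63*l^2 - 175*l - 42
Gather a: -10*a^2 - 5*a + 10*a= -10*a^2 + 5*a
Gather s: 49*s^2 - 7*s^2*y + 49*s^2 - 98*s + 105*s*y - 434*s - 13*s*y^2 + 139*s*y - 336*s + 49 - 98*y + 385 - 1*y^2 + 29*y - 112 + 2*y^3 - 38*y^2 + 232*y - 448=s^2*(98 - 7*y) + s*(-13*y^2 + 244*y - 868) + 2*y^3 - 39*y^2 + 163*y - 126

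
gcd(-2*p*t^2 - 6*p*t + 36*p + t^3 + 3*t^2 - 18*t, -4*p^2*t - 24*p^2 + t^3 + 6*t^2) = 2*p*t + 12*p - t^2 - 6*t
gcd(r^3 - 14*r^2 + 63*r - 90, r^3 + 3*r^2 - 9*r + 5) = 1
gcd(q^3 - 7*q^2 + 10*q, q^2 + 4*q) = q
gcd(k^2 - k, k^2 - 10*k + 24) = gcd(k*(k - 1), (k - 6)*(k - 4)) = 1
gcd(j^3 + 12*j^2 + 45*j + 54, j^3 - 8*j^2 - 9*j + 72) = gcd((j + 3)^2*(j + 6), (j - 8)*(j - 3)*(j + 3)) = j + 3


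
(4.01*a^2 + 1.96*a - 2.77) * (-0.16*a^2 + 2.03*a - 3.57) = -0.6416*a^4 + 7.8267*a^3 - 9.8937*a^2 - 12.6203*a + 9.8889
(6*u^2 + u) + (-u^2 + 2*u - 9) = 5*u^2 + 3*u - 9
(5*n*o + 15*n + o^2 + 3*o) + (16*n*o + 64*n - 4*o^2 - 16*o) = 21*n*o + 79*n - 3*o^2 - 13*o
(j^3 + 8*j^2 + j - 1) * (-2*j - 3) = -2*j^4 - 19*j^3 - 26*j^2 - j + 3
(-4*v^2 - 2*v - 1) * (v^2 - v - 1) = -4*v^4 + 2*v^3 + 5*v^2 + 3*v + 1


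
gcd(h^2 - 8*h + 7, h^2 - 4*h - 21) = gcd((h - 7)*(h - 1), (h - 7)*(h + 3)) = h - 7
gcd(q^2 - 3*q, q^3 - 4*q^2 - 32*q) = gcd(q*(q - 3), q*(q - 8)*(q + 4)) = q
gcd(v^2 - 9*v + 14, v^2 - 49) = v - 7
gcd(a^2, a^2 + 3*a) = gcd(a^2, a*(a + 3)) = a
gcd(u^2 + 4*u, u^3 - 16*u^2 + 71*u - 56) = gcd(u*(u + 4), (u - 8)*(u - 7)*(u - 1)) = 1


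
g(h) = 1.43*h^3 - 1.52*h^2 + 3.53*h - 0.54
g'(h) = 4.29*h^2 - 3.04*h + 3.53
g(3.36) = 48.40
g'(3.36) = 41.75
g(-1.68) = -17.54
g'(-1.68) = 20.75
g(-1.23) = -9.84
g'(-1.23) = 13.76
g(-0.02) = -0.61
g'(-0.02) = 3.59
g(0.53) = 1.12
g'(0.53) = 3.12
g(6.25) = 311.27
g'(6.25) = 152.11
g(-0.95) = -6.49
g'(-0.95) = 10.29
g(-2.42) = -38.25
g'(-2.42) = 36.01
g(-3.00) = -63.42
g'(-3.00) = 51.26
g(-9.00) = -1197.90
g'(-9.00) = 378.38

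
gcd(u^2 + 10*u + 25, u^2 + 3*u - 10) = u + 5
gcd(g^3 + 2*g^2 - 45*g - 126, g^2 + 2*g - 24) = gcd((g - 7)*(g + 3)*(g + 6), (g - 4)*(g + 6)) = g + 6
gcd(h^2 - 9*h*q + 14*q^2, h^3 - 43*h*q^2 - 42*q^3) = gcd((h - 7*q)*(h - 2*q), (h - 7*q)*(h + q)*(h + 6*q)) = -h + 7*q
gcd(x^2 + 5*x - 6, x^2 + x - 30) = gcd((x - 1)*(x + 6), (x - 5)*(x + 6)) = x + 6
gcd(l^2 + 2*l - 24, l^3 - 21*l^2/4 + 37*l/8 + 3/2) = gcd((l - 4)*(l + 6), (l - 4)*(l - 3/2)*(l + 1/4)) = l - 4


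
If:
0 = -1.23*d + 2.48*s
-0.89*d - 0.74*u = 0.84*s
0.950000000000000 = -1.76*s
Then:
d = -1.09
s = -0.54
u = 1.92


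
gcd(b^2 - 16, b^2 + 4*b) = b + 4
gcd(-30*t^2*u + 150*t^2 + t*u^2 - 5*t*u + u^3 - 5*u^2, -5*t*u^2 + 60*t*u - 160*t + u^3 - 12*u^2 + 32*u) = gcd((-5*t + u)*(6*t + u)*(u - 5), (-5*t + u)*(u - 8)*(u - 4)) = 5*t - u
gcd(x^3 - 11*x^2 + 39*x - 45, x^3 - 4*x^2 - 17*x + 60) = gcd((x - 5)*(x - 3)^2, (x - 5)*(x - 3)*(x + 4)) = x^2 - 8*x + 15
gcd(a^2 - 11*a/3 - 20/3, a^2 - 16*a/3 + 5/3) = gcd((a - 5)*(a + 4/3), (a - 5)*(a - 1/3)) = a - 5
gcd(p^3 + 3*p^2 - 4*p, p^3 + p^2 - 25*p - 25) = 1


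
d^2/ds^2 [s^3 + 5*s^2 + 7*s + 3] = 6*s + 10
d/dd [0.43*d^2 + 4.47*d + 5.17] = 0.86*d + 4.47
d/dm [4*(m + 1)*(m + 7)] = 8*m + 32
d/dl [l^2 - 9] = 2*l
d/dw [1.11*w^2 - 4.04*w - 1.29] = 2.22*w - 4.04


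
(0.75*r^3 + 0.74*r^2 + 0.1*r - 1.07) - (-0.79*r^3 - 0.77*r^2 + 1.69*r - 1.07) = 1.54*r^3 + 1.51*r^2 - 1.59*r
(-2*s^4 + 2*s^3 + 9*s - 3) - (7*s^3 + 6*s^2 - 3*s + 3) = -2*s^4 - 5*s^3 - 6*s^2 + 12*s - 6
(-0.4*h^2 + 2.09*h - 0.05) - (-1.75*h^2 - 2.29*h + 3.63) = 1.35*h^2 + 4.38*h - 3.68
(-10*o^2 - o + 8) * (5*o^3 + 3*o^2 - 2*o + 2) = -50*o^5 - 35*o^4 + 57*o^3 + 6*o^2 - 18*o + 16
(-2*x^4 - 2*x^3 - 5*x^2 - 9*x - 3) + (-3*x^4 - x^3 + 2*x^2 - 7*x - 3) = -5*x^4 - 3*x^3 - 3*x^2 - 16*x - 6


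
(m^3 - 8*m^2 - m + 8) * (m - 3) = m^4 - 11*m^3 + 23*m^2 + 11*m - 24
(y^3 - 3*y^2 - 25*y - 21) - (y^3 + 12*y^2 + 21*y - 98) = -15*y^2 - 46*y + 77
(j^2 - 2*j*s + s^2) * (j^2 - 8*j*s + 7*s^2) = j^4 - 10*j^3*s + 24*j^2*s^2 - 22*j*s^3 + 7*s^4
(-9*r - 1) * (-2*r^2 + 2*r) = 18*r^3 - 16*r^2 - 2*r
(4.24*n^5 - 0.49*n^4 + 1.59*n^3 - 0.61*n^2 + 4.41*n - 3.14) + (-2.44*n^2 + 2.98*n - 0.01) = 4.24*n^5 - 0.49*n^4 + 1.59*n^3 - 3.05*n^2 + 7.39*n - 3.15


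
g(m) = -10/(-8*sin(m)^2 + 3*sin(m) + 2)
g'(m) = -10*(16*sin(m)*cos(m) - 3*cos(m))/(-8*sin(m)^2 + 3*sin(m) + 2)^2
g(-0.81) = 2.29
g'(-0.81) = 5.27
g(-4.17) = 7.70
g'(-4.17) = 32.74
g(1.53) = 3.35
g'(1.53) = -0.59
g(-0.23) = -11.11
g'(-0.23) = 79.86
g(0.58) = -8.06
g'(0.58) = -31.31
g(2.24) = 17.60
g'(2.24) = 183.44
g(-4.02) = 23.22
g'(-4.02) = 320.70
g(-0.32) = -37.78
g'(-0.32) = 1088.43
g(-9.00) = 16.80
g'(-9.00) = -246.84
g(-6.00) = -4.52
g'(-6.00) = -2.88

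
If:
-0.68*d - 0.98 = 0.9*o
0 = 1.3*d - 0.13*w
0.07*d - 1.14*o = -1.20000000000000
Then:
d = -2.62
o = 0.89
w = -26.21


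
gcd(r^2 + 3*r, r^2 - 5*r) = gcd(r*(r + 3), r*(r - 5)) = r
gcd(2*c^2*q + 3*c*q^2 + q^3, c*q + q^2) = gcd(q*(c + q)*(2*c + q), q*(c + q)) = c*q + q^2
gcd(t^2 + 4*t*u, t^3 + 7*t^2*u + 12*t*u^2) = t^2 + 4*t*u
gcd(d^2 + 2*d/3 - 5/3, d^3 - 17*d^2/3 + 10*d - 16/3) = d - 1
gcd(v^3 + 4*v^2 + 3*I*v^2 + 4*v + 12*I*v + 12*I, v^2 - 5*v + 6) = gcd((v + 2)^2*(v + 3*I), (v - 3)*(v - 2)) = 1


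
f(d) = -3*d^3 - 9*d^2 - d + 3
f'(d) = -9*d^2 - 18*d - 1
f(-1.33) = -4.53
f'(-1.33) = 7.02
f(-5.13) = 176.29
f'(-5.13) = -145.51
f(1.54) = -30.84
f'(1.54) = -50.06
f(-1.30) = -4.32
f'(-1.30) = 7.19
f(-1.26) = -4.03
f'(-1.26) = 7.39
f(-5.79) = 289.39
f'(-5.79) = -198.50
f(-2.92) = 3.87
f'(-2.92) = -25.18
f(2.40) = -92.71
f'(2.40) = -96.04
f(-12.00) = 3903.00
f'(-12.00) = -1081.00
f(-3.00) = 6.00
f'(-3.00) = -28.00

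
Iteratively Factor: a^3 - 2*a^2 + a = (a - 1)*(a^2 - a) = a*(a - 1)*(a - 1)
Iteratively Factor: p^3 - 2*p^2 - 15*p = (p)*(p^2 - 2*p - 15) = p*(p + 3)*(p - 5)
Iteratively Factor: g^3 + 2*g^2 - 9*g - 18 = (g - 3)*(g^2 + 5*g + 6) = (g - 3)*(g + 3)*(g + 2)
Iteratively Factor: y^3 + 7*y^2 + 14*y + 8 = (y + 1)*(y^2 + 6*y + 8) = (y + 1)*(y + 2)*(y + 4)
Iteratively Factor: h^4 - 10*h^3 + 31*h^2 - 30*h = (h)*(h^3 - 10*h^2 + 31*h - 30) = h*(h - 2)*(h^2 - 8*h + 15) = h*(h - 3)*(h - 2)*(h - 5)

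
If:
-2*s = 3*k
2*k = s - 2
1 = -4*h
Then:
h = -1/4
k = -4/7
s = 6/7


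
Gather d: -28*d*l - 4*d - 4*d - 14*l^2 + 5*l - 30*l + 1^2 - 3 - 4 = d*(-28*l - 8) - 14*l^2 - 25*l - 6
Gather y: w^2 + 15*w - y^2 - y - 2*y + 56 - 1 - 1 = w^2 + 15*w - y^2 - 3*y + 54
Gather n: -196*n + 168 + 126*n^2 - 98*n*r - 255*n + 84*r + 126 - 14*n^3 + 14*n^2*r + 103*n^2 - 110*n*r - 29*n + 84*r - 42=-14*n^3 + n^2*(14*r + 229) + n*(-208*r - 480) + 168*r + 252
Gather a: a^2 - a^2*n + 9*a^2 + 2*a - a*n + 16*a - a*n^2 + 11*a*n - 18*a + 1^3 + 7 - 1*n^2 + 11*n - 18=a^2*(10 - n) + a*(-n^2 + 10*n) - n^2 + 11*n - 10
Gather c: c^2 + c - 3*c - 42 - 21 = c^2 - 2*c - 63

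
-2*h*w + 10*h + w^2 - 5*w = (-2*h + w)*(w - 5)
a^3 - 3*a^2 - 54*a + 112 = (a - 8)*(a - 2)*(a + 7)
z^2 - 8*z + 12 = (z - 6)*(z - 2)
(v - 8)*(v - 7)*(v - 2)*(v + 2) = v^4 - 15*v^3 + 52*v^2 + 60*v - 224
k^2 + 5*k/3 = k*(k + 5/3)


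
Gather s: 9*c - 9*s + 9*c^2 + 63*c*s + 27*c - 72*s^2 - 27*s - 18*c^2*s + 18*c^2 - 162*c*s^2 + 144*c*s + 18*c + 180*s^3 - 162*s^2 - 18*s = 27*c^2 + 54*c + 180*s^3 + s^2*(-162*c - 234) + s*(-18*c^2 + 207*c - 54)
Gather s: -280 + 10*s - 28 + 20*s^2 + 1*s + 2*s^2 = 22*s^2 + 11*s - 308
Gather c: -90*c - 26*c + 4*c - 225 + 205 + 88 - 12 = 56 - 112*c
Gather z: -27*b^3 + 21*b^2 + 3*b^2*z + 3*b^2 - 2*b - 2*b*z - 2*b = -27*b^3 + 24*b^2 - 4*b + z*(3*b^2 - 2*b)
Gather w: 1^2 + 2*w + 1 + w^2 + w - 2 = w^2 + 3*w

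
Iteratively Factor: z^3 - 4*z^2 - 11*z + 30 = (z + 3)*(z^2 - 7*z + 10) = (z - 2)*(z + 3)*(z - 5)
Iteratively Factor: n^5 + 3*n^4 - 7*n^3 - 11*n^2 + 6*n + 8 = (n + 1)*(n^4 + 2*n^3 - 9*n^2 - 2*n + 8) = (n - 2)*(n + 1)*(n^3 + 4*n^2 - n - 4) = (n - 2)*(n - 1)*(n + 1)*(n^2 + 5*n + 4) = (n - 2)*(n - 1)*(n + 1)*(n + 4)*(n + 1)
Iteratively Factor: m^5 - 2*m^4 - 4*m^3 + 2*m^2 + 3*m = (m - 1)*(m^4 - m^3 - 5*m^2 - 3*m) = (m - 3)*(m - 1)*(m^3 + 2*m^2 + m) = m*(m - 3)*(m - 1)*(m^2 + 2*m + 1) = m*(m - 3)*(m - 1)*(m + 1)*(m + 1)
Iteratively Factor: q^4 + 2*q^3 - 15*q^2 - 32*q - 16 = (q + 1)*(q^3 + q^2 - 16*q - 16) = (q + 1)^2*(q^2 - 16) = (q - 4)*(q + 1)^2*(q + 4)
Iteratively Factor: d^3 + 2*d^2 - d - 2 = (d + 2)*(d^2 - 1) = (d + 1)*(d + 2)*(d - 1)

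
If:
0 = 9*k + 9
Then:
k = -1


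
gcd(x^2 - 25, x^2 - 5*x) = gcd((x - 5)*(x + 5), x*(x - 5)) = x - 5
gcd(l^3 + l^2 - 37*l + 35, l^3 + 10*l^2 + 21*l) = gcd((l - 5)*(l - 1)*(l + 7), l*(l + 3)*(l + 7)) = l + 7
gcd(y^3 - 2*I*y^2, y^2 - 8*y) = y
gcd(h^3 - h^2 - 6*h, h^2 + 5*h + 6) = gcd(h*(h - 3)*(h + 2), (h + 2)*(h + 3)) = h + 2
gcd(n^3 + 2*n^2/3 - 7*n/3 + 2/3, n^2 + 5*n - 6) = n - 1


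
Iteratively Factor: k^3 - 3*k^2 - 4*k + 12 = (k + 2)*(k^2 - 5*k + 6) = (k - 3)*(k + 2)*(k - 2)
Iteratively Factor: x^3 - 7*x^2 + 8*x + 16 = (x + 1)*(x^2 - 8*x + 16) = (x - 4)*(x + 1)*(x - 4)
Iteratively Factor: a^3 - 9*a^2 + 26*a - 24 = (a - 2)*(a^2 - 7*a + 12) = (a - 3)*(a - 2)*(a - 4)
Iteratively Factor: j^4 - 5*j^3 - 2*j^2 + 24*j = (j)*(j^3 - 5*j^2 - 2*j + 24) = j*(j - 3)*(j^2 - 2*j - 8) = j*(j - 4)*(j - 3)*(j + 2)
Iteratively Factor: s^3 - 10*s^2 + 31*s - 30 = (s - 2)*(s^2 - 8*s + 15) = (s - 3)*(s - 2)*(s - 5)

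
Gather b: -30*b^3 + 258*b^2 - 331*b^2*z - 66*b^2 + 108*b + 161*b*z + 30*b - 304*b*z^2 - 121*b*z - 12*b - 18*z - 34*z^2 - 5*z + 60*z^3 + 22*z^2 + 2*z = -30*b^3 + b^2*(192 - 331*z) + b*(-304*z^2 + 40*z + 126) + 60*z^3 - 12*z^2 - 21*z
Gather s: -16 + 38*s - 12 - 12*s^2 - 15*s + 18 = -12*s^2 + 23*s - 10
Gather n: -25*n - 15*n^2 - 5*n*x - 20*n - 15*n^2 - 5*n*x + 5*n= -30*n^2 + n*(-10*x - 40)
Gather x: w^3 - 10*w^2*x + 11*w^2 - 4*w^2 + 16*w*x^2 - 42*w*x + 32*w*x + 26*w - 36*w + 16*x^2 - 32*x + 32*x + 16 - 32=w^3 + 7*w^2 - 10*w + x^2*(16*w + 16) + x*(-10*w^2 - 10*w) - 16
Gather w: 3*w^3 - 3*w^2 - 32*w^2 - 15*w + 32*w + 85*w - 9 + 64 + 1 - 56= 3*w^3 - 35*w^2 + 102*w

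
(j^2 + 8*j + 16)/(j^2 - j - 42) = (j^2 + 8*j + 16)/(j^2 - j - 42)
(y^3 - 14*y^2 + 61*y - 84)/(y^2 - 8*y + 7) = (y^2 - 7*y + 12)/(y - 1)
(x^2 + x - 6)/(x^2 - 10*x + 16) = (x + 3)/(x - 8)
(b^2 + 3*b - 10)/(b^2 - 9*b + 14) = (b + 5)/(b - 7)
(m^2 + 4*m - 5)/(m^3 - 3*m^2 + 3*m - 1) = (m + 5)/(m^2 - 2*m + 1)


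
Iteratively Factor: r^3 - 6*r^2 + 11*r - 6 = (r - 1)*(r^2 - 5*r + 6) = (r - 2)*(r - 1)*(r - 3)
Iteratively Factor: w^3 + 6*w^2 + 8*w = (w)*(w^2 + 6*w + 8) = w*(w + 2)*(w + 4)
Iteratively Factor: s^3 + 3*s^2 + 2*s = (s + 2)*(s^2 + s) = s*(s + 2)*(s + 1)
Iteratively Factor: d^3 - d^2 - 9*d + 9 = (d + 3)*(d^2 - 4*d + 3) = (d - 1)*(d + 3)*(d - 3)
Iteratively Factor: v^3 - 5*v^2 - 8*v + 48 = (v - 4)*(v^2 - v - 12) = (v - 4)^2*(v + 3)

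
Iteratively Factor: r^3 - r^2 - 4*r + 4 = (r - 2)*(r^2 + r - 2) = (r - 2)*(r - 1)*(r + 2)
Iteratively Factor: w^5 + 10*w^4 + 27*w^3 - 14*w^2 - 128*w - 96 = (w + 1)*(w^4 + 9*w^3 + 18*w^2 - 32*w - 96) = (w + 1)*(w + 3)*(w^3 + 6*w^2 - 32) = (w - 2)*(w + 1)*(w + 3)*(w^2 + 8*w + 16) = (w - 2)*(w + 1)*(w + 3)*(w + 4)*(w + 4)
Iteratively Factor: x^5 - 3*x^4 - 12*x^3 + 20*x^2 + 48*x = (x + 2)*(x^4 - 5*x^3 - 2*x^2 + 24*x) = (x + 2)^2*(x^3 - 7*x^2 + 12*x) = x*(x + 2)^2*(x^2 - 7*x + 12) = x*(x - 4)*(x + 2)^2*(x - 3)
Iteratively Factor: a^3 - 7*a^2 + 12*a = (a - 4)*(a^2 - 3*a) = (a - 4)*(a - 3)*(a)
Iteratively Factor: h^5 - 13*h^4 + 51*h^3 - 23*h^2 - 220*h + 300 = (h - 5)*(h^4 - 8*h^3 + 11*h^2 + 32*h - 60) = (h - 5)*(h + 2)*(h^3 - 10*h^2 + 31*h - 30) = (h - 5)*(h - 2)*(h + 2)*(h^2 - 8*h + 15) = (h - 5)^2*(h - 2)*(h + 2)*(h - 3)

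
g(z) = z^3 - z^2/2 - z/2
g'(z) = 3*z^2 - z - 1/2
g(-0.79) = -0.41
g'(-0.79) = 2.16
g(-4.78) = -118.25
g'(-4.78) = 72.83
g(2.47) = 10.78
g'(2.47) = 15.33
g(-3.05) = -31.50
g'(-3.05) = 30.46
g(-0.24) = 0.08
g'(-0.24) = -0.09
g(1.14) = 0.26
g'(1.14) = 2.26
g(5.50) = 148.50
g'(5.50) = 84.75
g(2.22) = 7.37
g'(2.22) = 12.07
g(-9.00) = -765.00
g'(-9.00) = 251.50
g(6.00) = 195.00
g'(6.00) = 101.50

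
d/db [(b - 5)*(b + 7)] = 2*b + 2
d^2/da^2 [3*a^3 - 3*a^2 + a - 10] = 18*a - 6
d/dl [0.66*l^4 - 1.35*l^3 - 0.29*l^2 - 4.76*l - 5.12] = 2.64*l^3 - 4.05*l^2 - 0.58*l - 4.76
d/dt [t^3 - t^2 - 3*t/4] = 3*t^2 - 2*t - 3/4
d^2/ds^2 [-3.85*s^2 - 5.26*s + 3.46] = -7.70000000000000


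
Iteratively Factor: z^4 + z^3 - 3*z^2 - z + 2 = (z - 1)*(z^3 + 2*z^2 - z - 2) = (z - 1)*(z + 1)*(z^2 + z - 2) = (z - 1)^2*(z + 1)*(z + 2)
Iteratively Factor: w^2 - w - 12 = (w + 3)*(w - 4)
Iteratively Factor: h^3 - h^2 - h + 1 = (h - 1)*(h^2 - 1) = (h - 1)^2*(h + 1)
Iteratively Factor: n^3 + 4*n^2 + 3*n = (n + 1)*(n^2 + 3*n) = n*(n + 1)*(n + 3)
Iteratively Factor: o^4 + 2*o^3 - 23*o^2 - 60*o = (o + 3)*(o^3 - o^2 - 20*o) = (o - 5)*(o + 3)*(o^2 + 4*o) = o*(o - 5)*(o + 3)*(o + 4)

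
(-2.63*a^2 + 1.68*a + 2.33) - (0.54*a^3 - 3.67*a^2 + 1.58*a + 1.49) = -0.54*a^3 + 1.04*a^2 + 0.0999999999999999*a + 0.84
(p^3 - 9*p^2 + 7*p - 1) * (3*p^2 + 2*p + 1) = 3*p^5 - 25*p^4 + 4*p^3 + 2*p^2 + 5*p - 1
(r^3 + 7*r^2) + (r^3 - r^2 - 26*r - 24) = 2*r^3 + 6*r^2 - 26*r - 24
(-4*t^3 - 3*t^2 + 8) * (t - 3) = -4*t^4 + 9*t^3 + 9*t^2 + 8*t - 24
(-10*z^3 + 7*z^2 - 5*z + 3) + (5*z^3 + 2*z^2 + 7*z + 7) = -5*z^3 + 9*z^2 + 2*z + 10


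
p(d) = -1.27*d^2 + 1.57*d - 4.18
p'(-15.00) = 39.67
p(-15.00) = -313.48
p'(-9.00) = 24.43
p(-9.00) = -121.18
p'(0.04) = 1.47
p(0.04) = -4.12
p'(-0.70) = 3.35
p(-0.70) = -5.90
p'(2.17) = -3.94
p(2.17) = -6.75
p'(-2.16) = 7.06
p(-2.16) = -13.50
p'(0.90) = -0.72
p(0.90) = -3.80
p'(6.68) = -15.40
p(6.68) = -50.36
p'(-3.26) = 9.85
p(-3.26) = -22.80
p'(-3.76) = 11.12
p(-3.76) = -28.04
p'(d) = 1.57 - 2.54*d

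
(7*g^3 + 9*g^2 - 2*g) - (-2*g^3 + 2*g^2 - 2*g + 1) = 9*g^3 + 7*g^2 - 1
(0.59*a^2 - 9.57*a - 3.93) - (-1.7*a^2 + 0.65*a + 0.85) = 2.29*a^2 - 10.22*a - 4.78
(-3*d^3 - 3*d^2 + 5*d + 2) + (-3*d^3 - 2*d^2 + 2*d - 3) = -6*d^3 - 5*d^2 + 7*d - 1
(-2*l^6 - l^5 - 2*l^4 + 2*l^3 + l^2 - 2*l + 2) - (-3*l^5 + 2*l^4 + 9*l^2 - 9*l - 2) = -2*l^6 + 2*l^5 - 4*l^4 + 2*l^3 - 8*l^2 + 7*l + 4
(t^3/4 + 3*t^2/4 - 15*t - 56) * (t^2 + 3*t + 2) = t^5/4 + 3*t^4/2 - 49*t^3/4 - 199*t^2/2 - 198*t - 112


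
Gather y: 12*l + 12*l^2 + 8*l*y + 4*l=12*l^2 + 8*l*y + 16*l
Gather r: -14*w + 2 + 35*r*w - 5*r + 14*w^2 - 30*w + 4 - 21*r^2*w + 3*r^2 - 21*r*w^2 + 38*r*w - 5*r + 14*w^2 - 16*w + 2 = r^2*(3 - 21*w) + r*(-21*w^2 + 73*w - 10) + 28*w^2 - 60*w + 8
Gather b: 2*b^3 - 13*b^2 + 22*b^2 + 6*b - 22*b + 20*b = 2*b^3 + 9*b^2 + 4*b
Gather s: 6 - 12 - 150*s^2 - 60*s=-150*s^2 - 60*s - 6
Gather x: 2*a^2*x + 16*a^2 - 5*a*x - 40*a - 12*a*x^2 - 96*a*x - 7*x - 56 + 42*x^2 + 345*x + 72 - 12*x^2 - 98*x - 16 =16*a^2 - 40*a + x^2*(30 - 12*a) + x*(2*a^2 - 101*a + 240)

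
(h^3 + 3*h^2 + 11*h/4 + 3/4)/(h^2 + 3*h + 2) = (h^2 + 2*h + 3/4)/(h + 2)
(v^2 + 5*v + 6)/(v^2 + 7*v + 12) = (v + 2)/(v + 4)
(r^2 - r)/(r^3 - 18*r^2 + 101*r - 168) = r*(r - 1)/(r^3 - 18*r^2 + 101*r - 168)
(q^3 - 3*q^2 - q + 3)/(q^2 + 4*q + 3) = (q^2 - 4*q + 3)/(q + 3)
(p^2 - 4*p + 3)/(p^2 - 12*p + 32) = (p^2 - 4*p + 3)/(p^2 - 12*p + 32)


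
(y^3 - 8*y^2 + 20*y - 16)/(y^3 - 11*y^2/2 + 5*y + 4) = 2*(y - 2)/(2*y + 1)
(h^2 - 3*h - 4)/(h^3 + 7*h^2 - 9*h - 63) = (h^2 - 3*h - 4)/(h^3 + 7*h^2 - 9*h - 63)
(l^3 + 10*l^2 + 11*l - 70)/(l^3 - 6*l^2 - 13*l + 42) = (l^2 + 12*l + 35)/(l^2 - 4*l - 21)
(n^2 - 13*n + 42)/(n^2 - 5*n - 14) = (n - 6)/(n + 2)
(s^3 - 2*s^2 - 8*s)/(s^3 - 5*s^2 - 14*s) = (s - 4)/(s - 7)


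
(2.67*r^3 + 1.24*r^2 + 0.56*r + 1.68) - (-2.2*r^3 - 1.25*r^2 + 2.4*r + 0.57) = 4.87*r^3 + 2.49*r^2 - 1.84*r + 1.11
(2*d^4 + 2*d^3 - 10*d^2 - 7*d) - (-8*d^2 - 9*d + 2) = 2*d^4 + 2*d^3 - 2*d^2 + 2*d - 2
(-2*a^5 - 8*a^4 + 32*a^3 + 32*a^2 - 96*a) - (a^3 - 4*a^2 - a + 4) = -2*a^5 - 8*a^4 + 31*a^3 + 36*a^2 - 95*a - 4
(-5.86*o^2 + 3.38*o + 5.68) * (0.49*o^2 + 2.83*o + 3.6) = -2.8714*o^4 - 14.9276*o^3 - 8.7474*o^2 + 28.2424*o + 20.448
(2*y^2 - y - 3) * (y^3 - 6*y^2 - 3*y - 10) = 2*y^5 - 13*y^4 - 3*y^3 + y^2 + 19*y + 30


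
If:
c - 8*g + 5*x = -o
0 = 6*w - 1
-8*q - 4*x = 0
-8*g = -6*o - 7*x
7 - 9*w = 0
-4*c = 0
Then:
No Solution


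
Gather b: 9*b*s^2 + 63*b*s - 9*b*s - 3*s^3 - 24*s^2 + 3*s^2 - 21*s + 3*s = b*(9*s^2 + 54*s) - 3*s^3 - 21*s^2 - 18*s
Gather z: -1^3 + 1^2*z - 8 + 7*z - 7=8*z - 16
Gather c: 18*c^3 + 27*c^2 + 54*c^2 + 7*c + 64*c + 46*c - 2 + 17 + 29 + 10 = 18*c^3 + 81*c^2 + 117*c + 54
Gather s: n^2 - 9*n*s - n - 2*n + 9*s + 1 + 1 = n^2 - 3*n + s*(9 - 9*n) + 2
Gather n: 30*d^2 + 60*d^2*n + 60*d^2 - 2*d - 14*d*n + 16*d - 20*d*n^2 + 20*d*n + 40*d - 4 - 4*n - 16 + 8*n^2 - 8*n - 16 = 90*d^2 + 54*d + n^2*(8 - 20*d) + n*(60*d^2 + 6*d - 12) - 36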